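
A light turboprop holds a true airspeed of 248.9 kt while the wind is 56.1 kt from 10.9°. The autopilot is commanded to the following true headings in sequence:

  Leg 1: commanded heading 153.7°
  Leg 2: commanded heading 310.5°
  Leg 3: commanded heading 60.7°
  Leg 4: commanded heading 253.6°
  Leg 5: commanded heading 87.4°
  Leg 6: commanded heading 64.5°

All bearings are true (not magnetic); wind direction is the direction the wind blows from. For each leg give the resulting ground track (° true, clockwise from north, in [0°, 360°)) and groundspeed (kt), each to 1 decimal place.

Leg 1: track=160.3°, groundspeed=295.5 kt
Leg 2: track=298.1°, groundspeed=226.5 kt
Leg 3: track=72.1°, groundspeed=217.0 kt
Leg 4: track=243.3°, groundspeed=279.1 kt
Leg 5: track=100.4°, groundspeed=242.0 kt
Leg 6: track=76.3°, groundspeed=220.3 kt

Leg 1: heading 153.7°; drift +6.6° → track 160.3°, groundspeed 295.5 kt
Leg 2: heading 310.5°; drift -12.4° → track 298.1°, groundspeed 226.5 kt
Leg 3: heading 60.7°; drift +11.4° → track 72.1°, groundspeed 217.0 kt
Leg 4: heading 253.6°; drift -10.3° → track 243.3°, groundspeed 279.1 kt
Leg 5: heading 87.4°; drift +13.0° → track 100.4°, groundspeed 242.0 kt
Leg 6: heading 64.5°; drift +11.8° → track 76.3°, groundspeed 220.3 kt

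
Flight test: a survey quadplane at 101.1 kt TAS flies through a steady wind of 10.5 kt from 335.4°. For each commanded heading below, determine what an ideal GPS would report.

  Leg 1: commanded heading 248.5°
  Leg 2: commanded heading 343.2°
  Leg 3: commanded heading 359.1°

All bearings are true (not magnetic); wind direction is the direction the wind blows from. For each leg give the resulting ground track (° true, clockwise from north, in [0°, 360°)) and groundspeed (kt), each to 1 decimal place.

Leg 1: track=242.5°, groundspeed=101.1 kt
Leg 2: track=344.1°, groundspeed=90.7 kt
Leg 3: track=1.7°, groundspeed=91.6 kt

Leg 1: heading 248.5°; drift -6.0° → track 242.5°, groundspeed 101.1 kt
Leg 2: heading 343.2°; drift +0.9° → track 344.1°, groundspeed 90.7 kt
Leg 3: heading 359.1°; drift +2.6° → track 1.7°, groundspeed 91.6 kt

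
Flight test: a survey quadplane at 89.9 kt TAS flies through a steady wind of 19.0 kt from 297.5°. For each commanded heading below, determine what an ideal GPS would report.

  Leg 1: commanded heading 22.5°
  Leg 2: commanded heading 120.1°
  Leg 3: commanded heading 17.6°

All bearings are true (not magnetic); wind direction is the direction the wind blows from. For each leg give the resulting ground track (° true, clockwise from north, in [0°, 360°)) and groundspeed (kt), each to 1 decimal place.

Leg 1: track=34.6°, groundspeed=90.3 kt
Leg 2: track=119.6°, groundspeed=108.9 kt
Leg 3: track=29.8°, groundspeed=88.6 kt

Leg 1: heading 22.5°; drift +12.1° → track 34.6°, groundspeed 90.3 kt
Leg 2: heading 120.1°; drift -0.5° → track 119.6°, groundspeed 108.9 kt
Leg 3: heading 17.6°; drift +12.2° → track 29.8°, groundspeed 88.6 kt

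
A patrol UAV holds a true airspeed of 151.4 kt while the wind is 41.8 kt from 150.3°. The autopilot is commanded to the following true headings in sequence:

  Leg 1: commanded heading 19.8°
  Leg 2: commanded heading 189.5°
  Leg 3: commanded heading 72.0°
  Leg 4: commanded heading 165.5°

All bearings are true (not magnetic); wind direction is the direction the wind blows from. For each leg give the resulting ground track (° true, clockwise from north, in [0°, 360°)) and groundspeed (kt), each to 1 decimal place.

Leg 1: track=9.7°, groundspeed=181.4 kt
Leg 2: track=202.0°, groundspeed=121.9 kt
Leg 3: track=56.0°, groundspeed=148.7 kt
Leg 4: track=171.1°, groundspeed=111.6 kt

Leg 1: heading 19.8°; drift -10.1° → track 9.7°, groundspeed 181.4 kt
Leg 2: heading 189.5°; drift +12.5° → track 202.0°, groundspeed 121.9 kt
Leg 3: heading 72.0°; drift -16.0° → track 56.0°, groundspeed 148.7 kt
Leg 4: heading 165.5°; drift +5.6° → track 171.1°, groundspeed 111.6 kt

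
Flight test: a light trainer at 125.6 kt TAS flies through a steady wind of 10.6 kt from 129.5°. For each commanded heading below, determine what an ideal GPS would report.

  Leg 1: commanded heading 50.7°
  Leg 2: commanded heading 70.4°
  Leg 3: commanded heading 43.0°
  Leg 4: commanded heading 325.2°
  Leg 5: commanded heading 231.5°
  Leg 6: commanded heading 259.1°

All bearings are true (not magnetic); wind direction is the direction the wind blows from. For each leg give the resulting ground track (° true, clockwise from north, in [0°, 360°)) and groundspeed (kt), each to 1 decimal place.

Leg 1: heading 50.7°; drift -4.8° → track 45.9°, groundspeed 124.0 kt
Leg 2: heading 70.4°; drift -4.3° → track 66.1°, groundspeed 120.5 kt
Leg 3: heading 43.0°; drift -4.8° → track 38.2°, groundspeed 125.4 kt
Leg 4: heading 325.2°; drift -1.2° → track 324.0°, groundspeed 135.8 kt
Leg 5: heading 231.5°; drift +4.6° → track 236.1°, groundspeed 128.2 kt
Leg 6: heading 259.1°; drift +3.5° → track 262.6°, groundspeed 132.6 kt

Leg 1: track=45.9°, groundspeed=124.0 kt
Leg 2: track=66.1°, groundspeed=120.5 kt
Leg 3: track=38.2°, groundspeed=125.4 kt
Leg 4: track=324.0°, groundspeed=135.8 kt
Leg 5: track=236.1°, groundspeed=128.2 kt
Leg 6: track=262.6°, groundspeed=132.6 kt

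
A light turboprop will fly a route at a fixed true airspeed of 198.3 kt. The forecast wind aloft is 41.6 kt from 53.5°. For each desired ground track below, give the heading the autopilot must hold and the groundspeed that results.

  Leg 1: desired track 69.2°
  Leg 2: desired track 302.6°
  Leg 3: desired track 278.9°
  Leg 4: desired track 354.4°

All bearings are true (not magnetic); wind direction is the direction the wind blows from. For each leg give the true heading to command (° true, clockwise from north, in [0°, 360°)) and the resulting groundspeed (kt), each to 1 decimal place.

Leg 1: desired track 69.2°; wind correction -3.3° → command heading 65.9°, groundspeed 157.9 kt
Leg 2: desired track 302.6°; wind correction +11.3° → command heading 313.9°, groundspeed 209.3 kt
Leg 3: desired track 278.9°; wind correction +8.6° → command heading 287.5°, groundspeed 225.3 kt
Leg 4: desired track 354.4°; wind correction +10.4° → command heading 4.8°, groundspeed 173.7 kt

Leg 1: heading=65.9°, groundspeed=157.9 kt
Leg 2: heading=313.9°, groundspeed=209.3 kt
Leg 3: heading=287.5°, groundspeed=225.3 kt
Leg 4: heading=4.8°, groundspeed=173.7 kt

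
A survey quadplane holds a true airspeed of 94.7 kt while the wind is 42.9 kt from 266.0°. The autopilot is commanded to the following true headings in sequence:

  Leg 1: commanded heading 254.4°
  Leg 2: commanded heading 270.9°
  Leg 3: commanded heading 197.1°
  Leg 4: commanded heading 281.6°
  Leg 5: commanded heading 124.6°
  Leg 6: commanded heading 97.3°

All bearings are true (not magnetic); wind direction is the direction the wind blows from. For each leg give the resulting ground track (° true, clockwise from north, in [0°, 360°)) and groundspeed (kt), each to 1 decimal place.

Leg 1: track=245.1°, groundspeed=53.4 kt
Leg 2: track=274.9°, groundspeed=52.1 kt
Leg 3: track=170.3°, groundspeed=88.8 kt
Leg 4: track=293.8°, groundspeed=54.6 kt
Leg 5: track=112.8°, groundspeed=131.0 kt
Leg 6: track=93.8°, groundspeed=137.0 kt

Leg 1: heading 254.4°; drift -9.3° → track 245.1°, groundspeed 53.4 kt
Leg 2: heading 270.9°; drift +4.0° → track 274.9°, groundspeed 52.1 kt
Leg 3: heading 197.1°; drift -26.8° → track 170.3°, groundspeed 88.8 kt
Leg 4: heading 281.6°; drift +12.2° → track 293.8°, groundspeed 54.6 kt
Leg 5: heading 124.6°; drift -11.8° → track 112.8°, groundspeed 131.0 kt
Leg 6: heading 97.3°; drift -3.5° → track 93.8°, groundspeed 137.0 kt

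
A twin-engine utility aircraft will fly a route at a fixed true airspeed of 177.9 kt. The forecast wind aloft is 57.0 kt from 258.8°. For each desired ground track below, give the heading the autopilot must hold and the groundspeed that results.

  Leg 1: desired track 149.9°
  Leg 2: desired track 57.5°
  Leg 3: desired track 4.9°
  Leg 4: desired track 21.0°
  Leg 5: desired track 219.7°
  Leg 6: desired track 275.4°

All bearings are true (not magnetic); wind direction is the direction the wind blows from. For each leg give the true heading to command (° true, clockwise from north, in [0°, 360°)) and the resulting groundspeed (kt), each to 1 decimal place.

Leg 1: heading=167.5°, groundspeed=188.0 kt
Leg 2: heading=50.8°, groundspeed=229.8 kt
Leg 3: heading=347.0°, groundspeed=185.1 kt
Leg 4: heading=5.3°, groundspeed=201.6 kt
Leg 5: heading=231.4°, groundspeed=130.0 kt
Leg 6: heading=270.1°, groundspeed=122.5 kt

Leg 1: desired track 149.9°; wind correction +17.6° → command heading 167.5°, groundspeed 188.0 kt
Leg 2: desired track 57.5°; wind correction -6.7° → command heading 50.8°, groundspeed 229.8 kt
Leg 3: desired track 4.9°; wind correction -17.9° → command heading 347.0°, groundspeed 185.1 kt
Leg 4: desired track 21.0°; wind correction -15.7° → command heading 5.3°, groundspeed 201.6 kt
Leg 5: desired track 219.7°; wind correction +11.7° → command heading 231.4°, groundspeed 130.0 kt
Leg 6: desired track 275.4°; wind correction -5.3° → command heading 270.1°, groundspeed 122.5 kt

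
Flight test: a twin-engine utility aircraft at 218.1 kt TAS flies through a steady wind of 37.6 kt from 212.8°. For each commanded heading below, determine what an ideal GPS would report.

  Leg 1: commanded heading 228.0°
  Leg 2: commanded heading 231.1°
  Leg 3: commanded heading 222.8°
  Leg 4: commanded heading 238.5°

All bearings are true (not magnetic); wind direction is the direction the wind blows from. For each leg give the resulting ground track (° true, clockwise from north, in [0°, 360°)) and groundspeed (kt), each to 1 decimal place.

Leg 1: heading 228.0°; drift +3.1° → track 231.1°, groundspeed 182.1 kt
Leg 2: heading 231.1°; drift +3.7° → track 234.8°, groundspeed 182.8 kt
Leg 3: heading 222.8°; drift +2.1° → track 224.9°, groundspeed 181.2 kt
Leg 4: heading 238.5°; drift +5.1° → track 243.6°, groundspeed 184.9 kt

Leg 1: track=231.1°, groundspeed=182.1 kt
Leg 2: track=234.8°, groundspeed=182.8 kt
Leg 3: track=224.9°, groundspeed=181.2 kt
Leg 4: track=243.6°, groundspeed=184.9 kt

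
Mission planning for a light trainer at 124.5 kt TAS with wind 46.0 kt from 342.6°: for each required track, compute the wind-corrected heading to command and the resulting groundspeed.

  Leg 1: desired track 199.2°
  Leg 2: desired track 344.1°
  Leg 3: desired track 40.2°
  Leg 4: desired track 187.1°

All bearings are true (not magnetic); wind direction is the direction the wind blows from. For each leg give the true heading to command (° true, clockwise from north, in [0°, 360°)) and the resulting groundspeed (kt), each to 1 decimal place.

Leg 1: desired track 199.2°; wind correction +12.7° → command heading 211.9°, groundspeed 158.4 kt
Leg 2: desired track 344.1°; wind correction -0.6° → command heading 343.5°, groundspeed 78.5 kt
Leg 3: desired track 40.2°; wind correction -18.2° → command heading 22.0°, groundspeed 93.6 kt
Leg 4: desired track 187.1°; wind correction +8.8° → command heading 195.9°, groundspeed 164.9 kt

Leg 1: heading=211.9°, groundspeed=158.4 kt
Leg 2: heading=343.5°, groundspeed=78.5 kt
Leg 3: heading=22.0°, groundspeed=93.6 kt
Leg 4: heading=195.9°, groundspeed=164.9 kt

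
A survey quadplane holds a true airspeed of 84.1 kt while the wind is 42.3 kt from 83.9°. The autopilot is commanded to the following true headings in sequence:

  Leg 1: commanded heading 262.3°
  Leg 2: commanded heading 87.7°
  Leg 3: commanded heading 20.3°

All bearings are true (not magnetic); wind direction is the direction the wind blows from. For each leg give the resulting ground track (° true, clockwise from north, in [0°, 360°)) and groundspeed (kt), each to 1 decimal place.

Leg 1: heading 262.3°; drift +0.5° → track 262.8°, groundspeed 126.4 kt
Leg 2: heading 87.7°; drift +3.8° → track 91.5°, groundspeed 42.0 kt
Leg 3: heading 20.3°; drift -30.1° → track 350.2°, groundspeed 75.5 kt

Leg 1: track=262.8°, groundspeed=126.4 kt
Leg 2: track=91.5°, groundspeed=42.0 kt
Leg 3: track=350.2°, groundspeed=75.5 kt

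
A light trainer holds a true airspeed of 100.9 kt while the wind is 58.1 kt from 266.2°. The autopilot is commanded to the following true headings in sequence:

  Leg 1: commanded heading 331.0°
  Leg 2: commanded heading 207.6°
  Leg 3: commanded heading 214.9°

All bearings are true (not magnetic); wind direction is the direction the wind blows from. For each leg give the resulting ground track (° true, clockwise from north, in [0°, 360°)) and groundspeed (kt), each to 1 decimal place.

Leg 1: track=5.6°, groundspeed=92.5 kt
Leg 2: track=172.5°, groundspeed=86.3 kt
Leg 3: track=179.8°, groundspeed=78.9 kt

Leg 1: heading 331.0°; drift +34.6° → track 5.6°, groundspeed 92.5 kt
Leg 2: heading 207.6°; drift -35.1° → track 172.5°, groundspeed 86.3 kt
Leg 3: heading 214.9°; drift -35.1° → track 179.8°, groundspeed 78.9 kt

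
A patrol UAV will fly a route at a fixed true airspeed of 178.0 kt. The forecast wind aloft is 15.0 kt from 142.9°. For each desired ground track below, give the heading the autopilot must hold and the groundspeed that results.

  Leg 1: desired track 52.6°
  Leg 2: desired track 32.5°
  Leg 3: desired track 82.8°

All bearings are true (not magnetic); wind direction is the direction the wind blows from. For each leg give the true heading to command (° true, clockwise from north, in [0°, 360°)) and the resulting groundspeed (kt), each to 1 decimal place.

Leg 1: heading=57.4°, groundspeed=177.4 kt
Leg 2: heading=37.0°, groundspeed=182.7 kt
Leg 3: heading=87.0°, groundspeed=170.0 kt

Leg 1: desired track 52.6°; wind correction +4.8° → command heading 57.4°, groundspeed 177.4 kt
Leg 2: desired track 32.5°; wind correction +4.5° → command heading 37.0°, groundspeed 182.7 kt
Leg 3: desired track 82.8°; wind correction +4.2° → command heading 87.0°, groundspeed 170.0 kt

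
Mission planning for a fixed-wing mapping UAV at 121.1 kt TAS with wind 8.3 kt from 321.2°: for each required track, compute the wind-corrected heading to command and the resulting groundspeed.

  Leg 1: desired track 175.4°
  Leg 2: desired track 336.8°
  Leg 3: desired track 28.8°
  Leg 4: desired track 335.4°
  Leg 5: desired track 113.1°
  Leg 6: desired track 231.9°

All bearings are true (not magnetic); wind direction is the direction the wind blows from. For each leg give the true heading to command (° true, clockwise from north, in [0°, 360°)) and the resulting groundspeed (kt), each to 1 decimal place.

Leg 1: desired track 175.4°; wind correction +2.2° → command heading 177.6°, groundspeed 127.9 kt
Leg 2: desired track 336.8°; wind correction -1.1° → command heading 335.7°, groundspeed 113.1 kt
Leg 3: desired track 28.8°; wind correction -3.6° → command heading 25.2°, groundspeed 117.7 kt
Leg 4: desired track 335.4°; wind correction -1.0° → command heading 334.4°, groundspeed 113.0 kt
Leg 5: desired track 113.1°; wind correction -1.8° → command heading 111.3°, groundspeed 128.4 kt
Leg 6: desired track 231.9°; wind correction +3.9° → command heading 235.8°, groundspeed 120.7 kt

Leg 1: heading=177.6°, groundspeed=127.9 kt
Leg 2: heading=335.7°, groundspeed=113.1 kt
Leg 3: heading=25.2°, groundspeed=117.7 kt
Leg 4: heading=334.4°, groundspeed=113.0 kt
Leg 5: heading=111.3°, groundspeed=128.4 kt
Leg 6: heading=235.8°, groundspeed=120.7 kt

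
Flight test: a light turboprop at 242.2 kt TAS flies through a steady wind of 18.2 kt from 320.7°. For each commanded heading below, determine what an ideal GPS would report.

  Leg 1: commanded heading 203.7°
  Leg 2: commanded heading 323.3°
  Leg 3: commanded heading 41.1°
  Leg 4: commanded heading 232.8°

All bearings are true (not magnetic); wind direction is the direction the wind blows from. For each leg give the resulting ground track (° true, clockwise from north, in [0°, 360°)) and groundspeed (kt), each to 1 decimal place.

Leg 1: track=200.0°, groundspeed=251.0 kt
Leg 2: track=323.5°, groundspeed=224.0 kt
Leg 3: track=45.4°, groundspeed=239.8 kt
Leg 4: track=228.5°, groundspeed=242.2 kt

Leg 1: heading 203.7°; drift -3.7° → track 200.0°, groundspeed 251.0 kt
Leg 2: heading 323.3°; drift +0.2° → track 323.5°, groundspeed 224.0 kt
Leg 3: heading 41.1°; drift +4.3° → track 45.4°, groundspeed 239.8 kt
Leg 4: heading 232.8°; drift -4.3° → track 228.5°, groundspeed 242.2 kt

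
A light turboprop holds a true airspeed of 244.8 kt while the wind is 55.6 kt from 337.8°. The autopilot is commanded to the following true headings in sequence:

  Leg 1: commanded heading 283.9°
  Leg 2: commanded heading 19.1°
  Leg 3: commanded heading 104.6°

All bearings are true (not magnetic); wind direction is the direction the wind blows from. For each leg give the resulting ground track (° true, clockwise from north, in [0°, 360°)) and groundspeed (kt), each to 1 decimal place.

Leg 1: heading 283.9°; drift -12.0° → track 271.9°, groundspeed 216.7 kt
Leg 2: heading 19.1°; drift +10.2° → track 29.3°, groundspeed 206.3 kt
Leg 3: heading 104.6°; drift +9.1° → track 113.7°, groundspeed 281.6 kt

Leg 1: track=271.9°, groundspeed=216.7 kt
Leg 2: track=29.3°, groundspeed=206.3 kt
Leg 3: track=113.7°, groundspeed=281.6 kt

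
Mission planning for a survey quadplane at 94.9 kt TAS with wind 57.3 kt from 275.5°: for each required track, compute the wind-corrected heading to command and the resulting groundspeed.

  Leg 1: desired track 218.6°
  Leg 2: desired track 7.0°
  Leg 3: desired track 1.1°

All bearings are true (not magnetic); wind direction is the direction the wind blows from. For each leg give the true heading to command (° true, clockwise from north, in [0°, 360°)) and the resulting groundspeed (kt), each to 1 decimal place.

Leg 1: heading=249.0°, groundspeed=50.6 kt
Leg 2: heading=329.9°, groundspeed=77.2 kt
Leg 3: heading=324.1°, groundspeed=71.4 kt

Leg 1: desired track 218.6°; wind correction +30.4° → command heading 249.0°, groundspeed 50.6 kt
Leg 2: desired track 7.0°; wind correction -37.1° → command heading 329.9°, groundspeed 77.2 kt
Leg 3: desired track 1.1°; wind correction -37.0° → command heading 324.1°, groundspeed 71.4 kt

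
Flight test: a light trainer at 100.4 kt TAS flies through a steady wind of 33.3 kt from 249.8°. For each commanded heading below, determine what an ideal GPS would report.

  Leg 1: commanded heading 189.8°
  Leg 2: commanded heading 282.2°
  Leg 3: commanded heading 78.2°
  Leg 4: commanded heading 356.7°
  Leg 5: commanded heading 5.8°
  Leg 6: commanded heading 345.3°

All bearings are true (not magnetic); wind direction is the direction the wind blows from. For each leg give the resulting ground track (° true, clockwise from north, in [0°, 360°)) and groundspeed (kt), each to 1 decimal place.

Leg 1: heading 189.8°; drift -19.0° → track 170.8°, groundspeed 88.6 kt
Leg 2: heading 282.2°; drift +13.9° → track 296.1°, groundspeed 74.5 kt
Leg 3: heading 78.2°; drift -2.1° → track 76.1°, groundspeed 133.4 kt
Leg 4: heading 356.7°; drift +16.1° → track 12.8°, groundspeed 114.6 kt
Leg 5: heading 5.8°; drift +14.6° → track 20.4°, groundspeed 118.8 kt
Leg 6: heading 345.3°; drift +17.7° → track 3.0°, groundspeed 108.8 kt

Leg 1: track=170.8°, groundspeed=88.6 kt
Leg 2: track=296.1°, groundspeed=74.5 kt
Leg 3: track=76.1°, groundspeed=133.4 kt
Leg 4: track=12.8°, groundspeed=114.6 kt
Leg 5: track=20.4°, groundspeed=118.8 kt
Leg 6: track=3.0°, groundspeed=108.8 kt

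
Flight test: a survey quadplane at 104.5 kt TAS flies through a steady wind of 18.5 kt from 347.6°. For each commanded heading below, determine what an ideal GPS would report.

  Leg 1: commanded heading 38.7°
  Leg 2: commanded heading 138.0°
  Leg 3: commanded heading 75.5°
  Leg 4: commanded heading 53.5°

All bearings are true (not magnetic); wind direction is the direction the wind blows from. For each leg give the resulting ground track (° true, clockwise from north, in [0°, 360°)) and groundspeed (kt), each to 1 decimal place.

Leg 1: track=47.5°, groundspeed=94.0 kt
Leg 2: track=142.3°, groundspeed=120.9 kt
Leg 3: track=85.6°, groundspeed=105.5 kt
Leg 4: track=63.4°, groundspeed=98.4 kt

Leg 1: heading 38.7°; drift +8.8° → track 47.5°, groundspeed 94.0 kt
Leg 2: heading 138.0°; drift +4.3° → track 142.3°, groundspeed 120.9 kt
Leg 3: heading 75.5°; drift +10.1° → track 85.6°, groundspeed 105.5 kt
Leg 4: heading 53.5°; drift +9.9° → track 63.4°, groundspeed 98.4 kt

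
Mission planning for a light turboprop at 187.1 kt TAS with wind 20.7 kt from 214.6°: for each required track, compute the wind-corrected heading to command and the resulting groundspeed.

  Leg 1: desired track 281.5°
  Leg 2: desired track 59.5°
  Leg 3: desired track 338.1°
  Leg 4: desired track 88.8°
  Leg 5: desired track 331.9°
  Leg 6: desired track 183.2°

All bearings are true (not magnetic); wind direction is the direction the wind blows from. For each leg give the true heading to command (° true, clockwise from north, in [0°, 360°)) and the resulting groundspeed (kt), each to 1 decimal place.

Leg 1: desired track 281.5°; wind correction -5.8° → command heading 275.7°, groundspeed 178.0 kt
Leg 2: desired track 59.5°; wind correction +2.7° → command heading 62.2°, groundspeed 205.7 kt
Leg 3: desired track 338.1°; wind correction -5.3° → command heading 332.8°, groundspeed 197.7 kt
Leg 4: desired track 88.8°; wind correction +5.1° → command heading 93.9°, groundspeed 198.5 kt
Leg 5: desired track 331.9°; wind correction -5.6° → command heading 326.3°, groundspeed 195.7 kt
Leg 6: desired track 183.2°; wind correction +3.3° → command heading 186.5°, groundspeed 169.1 kt

Leg 1: heading=275.7°, groundspeed=178.0 kt
Leg 2: heading=62.2°, groundspeed=205.7 kt
Leg 3: heading=332.8°, groundspeed=197.7 kt
Leg 4: heading=93.9°, groundspeed=198.5 kt
Leg 5: heading=326.3°, groundspeed=195.7 kt
Leg 6: heading=186.5°, groundspeed=169.1 kt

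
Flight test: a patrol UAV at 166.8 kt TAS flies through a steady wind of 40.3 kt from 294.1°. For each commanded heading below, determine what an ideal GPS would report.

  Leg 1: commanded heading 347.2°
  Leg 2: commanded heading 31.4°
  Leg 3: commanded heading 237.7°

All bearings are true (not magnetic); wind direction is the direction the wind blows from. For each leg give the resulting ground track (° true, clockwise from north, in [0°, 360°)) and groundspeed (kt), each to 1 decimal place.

Leg 1: heading 347.2°; drift +12.7° → track 359.9°, groundspeed 146.2 kt
Leg 2: heading 31.4°; drift +13.1° → track 44.5°, groundspeed 176.5 kt
Leg 3: heading 237.7°; drift -13.1° → track 224.6°, groundspeed 148.3 kt

Leg 1: track=359.9°, groundspeed=146.2 kt
Leg 2: track=44.5°, groundspeed=176.5 kt
Leg 3: track=224.6°, groundspeed=148.3 kt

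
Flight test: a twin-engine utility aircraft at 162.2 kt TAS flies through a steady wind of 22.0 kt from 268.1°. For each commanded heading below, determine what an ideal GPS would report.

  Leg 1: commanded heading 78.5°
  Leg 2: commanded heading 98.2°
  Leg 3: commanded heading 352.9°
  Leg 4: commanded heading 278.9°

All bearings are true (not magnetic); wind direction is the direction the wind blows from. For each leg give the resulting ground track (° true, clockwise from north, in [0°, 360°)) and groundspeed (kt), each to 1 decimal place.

Leg 1: track=79.6°, groundspeed=183.9 kt
Leg 2: track=97.0°, groundspeed=183.9 kt
Leg 3: track=0.7°, groundspeed=161.7 kt
Leg 4: track=280.6°, groundspeed=140.7 kt

Leg 1: heading 78.5°; drift +1.1° → track 79.6°, groundspeed 183.9 kt
Leg 2: heading 98.2°; drift -1.2° → track 97.0°, groundspeed 183.9 kt
Leg 3: heading 352.9°; drift +7.8° → track 0.7°, groundspeed 161.7 kt
Leg 4: heading 278.9°; drift +1.7° → track 280.6°, groundspeed 140.7 kt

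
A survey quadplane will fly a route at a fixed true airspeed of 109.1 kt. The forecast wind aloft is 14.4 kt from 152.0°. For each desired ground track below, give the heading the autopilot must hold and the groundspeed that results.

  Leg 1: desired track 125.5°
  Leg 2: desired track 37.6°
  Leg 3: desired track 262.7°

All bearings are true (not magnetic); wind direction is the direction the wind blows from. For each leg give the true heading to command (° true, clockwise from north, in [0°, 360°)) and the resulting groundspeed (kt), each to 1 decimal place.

Leg 1: heading=128.9°, groundspeed=96.0 kt
Leg 2: heading=44.5°, groundspeed=114.3 kt
Leg 3: heading=255.6°, groundspeed=113.4 kt

Leg 1: desired track 125.5°; wind correction +3.4° → command heading 128.9°, groundspeed 96.0 kt
Leg 2: desired track 37.6°; wind correction +6.9° → command heading 44.5°, groundspeed 114.3 kt
Leg 3: desired track 262.7°; wind correction -7.1° → command heading 255.6°, groundspeed 113.4 kt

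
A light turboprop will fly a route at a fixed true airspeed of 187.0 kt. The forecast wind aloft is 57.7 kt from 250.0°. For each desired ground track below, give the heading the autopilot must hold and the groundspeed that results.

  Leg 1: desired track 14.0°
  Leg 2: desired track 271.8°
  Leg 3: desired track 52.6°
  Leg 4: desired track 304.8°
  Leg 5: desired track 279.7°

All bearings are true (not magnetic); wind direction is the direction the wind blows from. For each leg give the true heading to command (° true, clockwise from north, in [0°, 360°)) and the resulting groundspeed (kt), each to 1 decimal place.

Leg 1: desired track 14.0°; wind correction -14.8° → command heading 359.2°, groundspeed 213.0 kt
Leg 2: desired track 271.8°; wind correction -6.6° → command heading 265.2°, groundspeed 132.2 kt
Leg 3: desired track 52.6°; wind correction -5.3° → command heading 47.3°, groundspeed 241.3 kt
Leg 4: desired track 304.8°; wind correction -14.6° → command heading 290.2°, groundspeed 147.7 kt
Leg 5: desired track 279.7°; wind correction -8.8° → command heading 270.9°, groundspeed 134.7 kt

Leg 1: heading=359.2°, groundspeed=213.0 kt
Leg 2: heading=265.2°, groundspeed=132.2 kt
Leg 3: heading=47.3°, groundspeed=241.3 kt
Leg 4: heading=290.2°, groundspeed=147.7 kt
Leg 5: heading=270.9°, groundspeed=134.7 kt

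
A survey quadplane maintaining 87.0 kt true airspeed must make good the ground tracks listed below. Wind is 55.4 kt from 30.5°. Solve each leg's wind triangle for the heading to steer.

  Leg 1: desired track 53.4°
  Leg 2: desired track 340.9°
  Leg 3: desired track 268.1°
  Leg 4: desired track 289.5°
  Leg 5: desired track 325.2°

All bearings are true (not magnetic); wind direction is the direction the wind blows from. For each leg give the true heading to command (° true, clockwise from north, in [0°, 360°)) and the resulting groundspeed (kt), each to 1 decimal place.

Leg 1: heading=39.1°, groundspeed=33.3 kt
Leg 2: heading=9.9°, groundspeed=40.2 kt
Leg 3: heading=300.6°, groundspeed=103.0 kt
Leg 4: heading=328.2°, groundspeed=78.5 kt
Leg 5: heading=0.5°, groundspeed=47.8 kt

Leg 1: desired track 53.4°; wind correction -14.3° → command heading 39.1°, groundspeed 33.3 kt
Leg 2: desired track 340.9°; wind correction +29.0° → command heading 9.9°, groundspeed 40.2 kt
Leg 3: desired track 268.1°; wind correction +32.5° → command heading 300.6°, groundspeed 103.0 kt
Leg 4: desired track 289.5°; wind correction +38.7° → command heading 328.2°, groundspeed 78.5 kt
Leg 5: desired track 325.2°; wind correction +35.3° → command heading 0.5°, groundspeed 47.8 kt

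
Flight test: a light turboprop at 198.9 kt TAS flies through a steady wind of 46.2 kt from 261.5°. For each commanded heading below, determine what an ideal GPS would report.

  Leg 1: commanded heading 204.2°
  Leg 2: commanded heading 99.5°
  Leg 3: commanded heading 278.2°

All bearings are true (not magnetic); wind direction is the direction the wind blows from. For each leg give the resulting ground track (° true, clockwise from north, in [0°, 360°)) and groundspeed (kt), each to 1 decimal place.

Leg 1: track=191.6°, groundspeed=178.2 kt
Leg 2: track=96.1°, groundspeed=243.3 kt
Leg 3: track=283.1°, groundspeed=155.2 kt

Leg 1: heading 204.2°; drift -12.6° → track 191.6°, groundspeed 178.2 kt
Leg 2: heading 99.5°; drift -3.4° → track 96.1°, groundspeed 243.3 kt
Leg 3: heading 278.2°; drift +4.9° → track 283.1°, groundspeed 155.2 kt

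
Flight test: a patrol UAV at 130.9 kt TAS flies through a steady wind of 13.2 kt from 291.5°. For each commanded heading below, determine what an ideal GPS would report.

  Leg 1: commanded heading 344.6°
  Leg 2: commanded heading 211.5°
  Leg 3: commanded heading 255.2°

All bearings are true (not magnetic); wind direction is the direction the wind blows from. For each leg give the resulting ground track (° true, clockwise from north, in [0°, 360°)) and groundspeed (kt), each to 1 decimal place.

Leg 1: heading 344.6°; drift +4.9° → track 349.5°, groundspeed 123.4 kt
Leg 2: heading 211.5°; drift -5.8° → track 205.7°, groundspeed 129.3 kt
Leg 3: heading 255.2°; drift -3.7° → track 251.5°, groundspeed 120.5 kt

Leg 1: track=349.5°, groundspeed=123.4 kt
Leg 2: track=205.7°, groundspeed=129.3 kt
Leg 3: track=251.5°, groundspeed=120.5 kt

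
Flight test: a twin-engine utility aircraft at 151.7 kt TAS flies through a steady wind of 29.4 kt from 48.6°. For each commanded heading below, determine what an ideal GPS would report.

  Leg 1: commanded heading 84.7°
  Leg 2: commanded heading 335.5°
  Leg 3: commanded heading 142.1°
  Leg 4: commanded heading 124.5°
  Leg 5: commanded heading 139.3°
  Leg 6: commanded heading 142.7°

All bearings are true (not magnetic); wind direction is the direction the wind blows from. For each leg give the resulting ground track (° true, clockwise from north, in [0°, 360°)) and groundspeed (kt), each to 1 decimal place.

Leg 1: heading 84.7°; drift +7.7° → track 92.4°, groundspeed 129.1 kt
Leg 2: heading 335.5°; drift -11.1° → track 324.4°, groundspeed 145.9 kt
Leg 3: heading 142.1°; drift +10.8° → track 152.9°, groundspeed 156.3 kt
Leg 4: heading 124.5°; drift +11.2° → track 135.7°, groundspeed 147.3 kt
Leg 5: heading 139.3°; drift +10.9° → track 150.2°, groundspeed 154.9 kt
Leg 6: heading 142.7°; drift +10.8° → track 153.5°, groundspeed 156.6 kt

Leg 1: track=92.4°, groundspeed=129.1 kt
Leg 2: track=324.4°, groundspeed=145.9 kt
Leg 3: track=152.9°, groundspeed=156.3 kt
Leg 4: track=135.7°, groundspeed=147.3 kt
Leg 5: track=150.2°, groundspeed=154.9 kt
Leg 6: track=153.5°, groundspeed=156.6 kt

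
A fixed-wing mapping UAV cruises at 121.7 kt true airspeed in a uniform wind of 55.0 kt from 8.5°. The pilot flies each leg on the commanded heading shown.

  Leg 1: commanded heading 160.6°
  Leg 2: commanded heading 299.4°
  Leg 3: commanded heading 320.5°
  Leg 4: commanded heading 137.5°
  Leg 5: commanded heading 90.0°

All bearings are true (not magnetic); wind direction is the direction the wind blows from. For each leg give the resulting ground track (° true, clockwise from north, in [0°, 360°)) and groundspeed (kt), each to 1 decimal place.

Leg 1: heading 160.6°; drift +8.6° → track 169.2°, groundspeed 172.2 kt
Leg 2: heading 299.4°; drift -26.7° → track 272.7°, groundspeed 114.3 kt
Leg 3: heading 320.5°; drift -25.7° → track 294.8°, groundspeed 94.2 kt
Leg 4: heading 137.5°; drift +15.3° → track 152.8°, groundspeed 162.1 kt
Leg 5: heading 90.0°; drift +25.6° → track 115.6°, groundspeed 125.9 kt

Leg 1: track=169.2°, groundspeed=172.2 kt
Leg 2: track=272.7°, groundspeed=114.3 kt
Leg 3: track=294.8°, groundspeed=94.2 kt
Leg 4: track=152.8°, groundspeed=162.1 kt
Leg 5: track=115.6°, groundspeed=125.9 kt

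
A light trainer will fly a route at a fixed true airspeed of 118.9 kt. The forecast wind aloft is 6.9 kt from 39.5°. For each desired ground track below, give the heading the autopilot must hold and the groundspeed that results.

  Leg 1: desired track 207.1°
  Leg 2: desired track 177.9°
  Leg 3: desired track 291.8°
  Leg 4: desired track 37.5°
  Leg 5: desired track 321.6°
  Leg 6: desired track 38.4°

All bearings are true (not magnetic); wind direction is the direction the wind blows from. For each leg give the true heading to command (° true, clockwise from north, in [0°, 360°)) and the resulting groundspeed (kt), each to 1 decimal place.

Leg 1: desired track 207.1°; wind correction -0.7° → command heading 206.4°, groundspeed 125.6 kt
Leg 2: desired track 177.9°; wind correction -2.2° → command heading 175.7°, groundspeed 124.0 kt
Leg 3: desired track 291.8°; wind correction +3.2° → command heading 295.0°, groundspeed 120.8 kt
Leg 4: desired track 37.5°; wind correction +0.1° → command heading 37.6°, groundspeed 112.0 kt
Leg 5: desired track 321.6°; wind correction +3.3° → command heading 324.9°, groundspeed 117.3 kt
Leg 6: desired track 38.4°; wind correction +0.1° → command heading 38.5°, groundspeed 112.0 kt

Leg 1: heading=206.4°, groundspeed=125.6 kt
Leg 2: heading=175.7°, groundspeed=124.0 kt
Leg 3: heading=295.0°, groundspeed=120.8 kt
Leg 4: heading=37.6°, groundspeed=112.0 kt
Leg 5: heading=324.9°, groundspeed=117.3 kt
Leg 6: heading=38.5°, groundspeed=112.0 kt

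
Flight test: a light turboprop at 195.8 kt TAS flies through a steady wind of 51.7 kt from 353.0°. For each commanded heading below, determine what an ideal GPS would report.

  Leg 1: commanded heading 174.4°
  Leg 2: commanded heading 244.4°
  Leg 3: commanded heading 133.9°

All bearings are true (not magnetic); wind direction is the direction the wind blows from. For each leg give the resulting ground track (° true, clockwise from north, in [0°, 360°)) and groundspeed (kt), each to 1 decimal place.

Leg 1: heading 174.4°; drift -0.3° → track 174.1°, groundspeed 247.5 kt
Leg 2: heading 244.4°; drift -13.0° → track 231.4°, groundspeed 217.9 kt
Leg 3: heading 133.9°; drift +7.9° → track 141.8°, groundspeed 238.2 kt

Leg 1: track=174.1°, groundspeed=247.5 kt
Leg 2: track=231.4°, groundspeed=217.9 kt
Leg 3: track=141.8°, groundspeed=238.2 kt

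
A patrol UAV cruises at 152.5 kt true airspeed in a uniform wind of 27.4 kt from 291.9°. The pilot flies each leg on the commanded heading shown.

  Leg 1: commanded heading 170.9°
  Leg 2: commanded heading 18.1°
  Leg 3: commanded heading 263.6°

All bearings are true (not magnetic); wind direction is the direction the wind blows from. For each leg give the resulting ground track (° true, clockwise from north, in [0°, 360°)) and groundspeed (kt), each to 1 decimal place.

Leg 1: track=162.9°, groundspeed=168.3 kt
Leg 2: track=28.4°, groundspeed=153.1 kt
Leg 3: track=257.8°, groundspeed=129.0 kt

Leg 1: heading 170.9°; drift -8.0° → track 162.9°, groundspeed 168.3 kt
Leg 2: heading 18.1°; drift +10.3° → track 28.4°, groundspeed 153.1 kt
Leg 3: heading 263.6°; drift -5.8° → track 257.8°, groundspeed 129.0 kt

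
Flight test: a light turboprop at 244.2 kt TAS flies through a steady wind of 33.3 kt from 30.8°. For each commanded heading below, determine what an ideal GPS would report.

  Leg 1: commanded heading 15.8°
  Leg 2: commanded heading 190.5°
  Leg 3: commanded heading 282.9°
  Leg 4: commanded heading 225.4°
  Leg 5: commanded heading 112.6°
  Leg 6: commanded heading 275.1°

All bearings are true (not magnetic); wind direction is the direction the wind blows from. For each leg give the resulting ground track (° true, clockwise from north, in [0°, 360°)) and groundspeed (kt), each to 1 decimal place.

Leg 1: track=13.5°, groundspeed=212.2 kt
Leg 2: track=192.9°, groundspeed=275.7 kt
Leg 3: track=275.8°, groundspeed=256.4 kt
Leg 4: track=223.7°, groundspeed=276.6 kt
Leg 5: track=120.4°, groundspeed=241.7 kt
Leg 6: track=268.5°, groundspeed=260.4 kt

Leg 1: heading 15.8°; drift -2.3° → track 13.5°, groundspeed 212.2 kt
Leg 2: heading 190.5°; drift +2.4° → track 192.9°, groundspeed 275.7 kt
Leg 3: heading 282.9°; drift -7.1° → track 275.8°, groundspeed 256.4 kt
Leg 4: heading 225.4°; drift -1.7° → track 223.7°, groundspeed 276.6 kt
Leg 5: heading 112.6°; drift +7.8° → track 120.4°, groundspeed 241.7 kt
Leg 6: heading 275.1°; drift -6.6° → track 268.5°, groundspeed 260.4 kt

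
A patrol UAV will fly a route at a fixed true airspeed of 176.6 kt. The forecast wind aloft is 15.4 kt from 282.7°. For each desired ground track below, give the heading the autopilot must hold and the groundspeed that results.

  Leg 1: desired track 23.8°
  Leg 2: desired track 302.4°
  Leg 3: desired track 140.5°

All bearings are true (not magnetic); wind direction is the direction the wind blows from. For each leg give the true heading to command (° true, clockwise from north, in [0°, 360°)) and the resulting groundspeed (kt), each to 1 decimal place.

Leg 1: desired track 23.8°; wind correction -4.9° → command heading 18.9°, groundspeed 178.9 kt
Leg 2: desired track 302.4°; wind correction -1.7° → command heading 300.7°, groundspeed 162.0 kt
Leg 3: desired track 140.5°; wind correction +3.1° → command heading 143.6°, groundspeed 188.5 kt

Leg 1: heading=18.9°, groundspeed=178.9 kt
Leg 2: heading=300.7°, groundspeed=162.0 kt
Leg 3: heading=143.6°, groundspeed=188.5 kt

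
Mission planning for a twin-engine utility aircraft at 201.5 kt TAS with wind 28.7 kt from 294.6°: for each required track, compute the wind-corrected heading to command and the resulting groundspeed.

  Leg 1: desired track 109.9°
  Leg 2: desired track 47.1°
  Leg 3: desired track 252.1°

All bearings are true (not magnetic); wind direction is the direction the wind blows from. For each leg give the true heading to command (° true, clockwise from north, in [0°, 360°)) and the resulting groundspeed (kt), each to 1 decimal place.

Leg 1: heading=109.2°, groundspeed=230.1 kt
Leg 2: heading=39.5°, groundspeed=210.7 kt
Leg 3: heading=257.6°, groundspeed=179.4 kt

Leg 1: desired track 109.9°; wind correction -0.7° → command heading 109.2°, groundspeed 230.1 kt
Leg 2: desired track 47.1°; wind correction -7.6° → command heading 39.5°, groundspeed 210.7 kt
Leg 3: desired track 252.1°; wind correction +5.5° → command heading 257.6°, groundspeed 179.4 kt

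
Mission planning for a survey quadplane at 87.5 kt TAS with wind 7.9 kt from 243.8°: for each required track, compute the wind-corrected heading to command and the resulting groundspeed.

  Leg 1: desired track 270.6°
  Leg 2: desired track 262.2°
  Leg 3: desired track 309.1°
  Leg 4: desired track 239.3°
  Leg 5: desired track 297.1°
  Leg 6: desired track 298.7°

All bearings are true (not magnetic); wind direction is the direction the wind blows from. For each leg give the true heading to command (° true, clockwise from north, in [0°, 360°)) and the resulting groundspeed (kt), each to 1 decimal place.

Leg 1: heading=268.3°, groundspeed=80.4 kt
Leg 2: heading=260.6°, groundspeed=80.0 kt
Leg 3: heading=304.4°, groundspeed=83.9 kt
Leg 4: heading=239.7°, groundspeed=79.6 kt
Leg 5: heading=292.9°, groundspeed=82.5 kt
Leg 6: heading=294.5°, groundspeed=82.7 kt

Leg 1: desired track 270.6°; wind correction -2.3° → command heading 268.3°, groundspeed 80.4 kt
Leg 2: desired track 262.2°; wind correction -1.6° → command heading 260.6°, groundspeed 80.0 kt
Leg 3: desired track 309.1°; wind correction -4.7° → command heading 304.4°, groundspeed 83.9 kt
Leg 4: desired track 239.3°; wind correction +0.4° → command heading 239.7°, groundspeed 79.6 kt
Leg 5: desired track 297.1°; wind correction -4.2° → command heading 292.9°, groundspeed 82.5 kt
Leg 6: desired track 298.7°; wind correction -4.2° → command heading 294.5°, groundspeed 82.7 kt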